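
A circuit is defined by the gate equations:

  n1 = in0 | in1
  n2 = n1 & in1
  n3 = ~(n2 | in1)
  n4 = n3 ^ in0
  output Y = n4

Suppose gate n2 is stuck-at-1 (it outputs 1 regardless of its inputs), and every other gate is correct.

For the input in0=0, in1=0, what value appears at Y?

Propagate with n2 forced: n1=0, n2=1 [stuck-at-1], n3=0, n4=0.
So Y = 0. (Without the fault it would be 1.)

0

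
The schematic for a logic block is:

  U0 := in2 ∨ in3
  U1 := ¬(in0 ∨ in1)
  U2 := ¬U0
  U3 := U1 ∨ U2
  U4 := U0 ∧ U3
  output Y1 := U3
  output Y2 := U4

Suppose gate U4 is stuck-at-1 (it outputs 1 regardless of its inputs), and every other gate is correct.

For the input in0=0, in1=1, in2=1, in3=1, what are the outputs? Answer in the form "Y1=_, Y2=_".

Propagate with U4 forced: U0=1, U1=0, U2=0, U3=0, U4=1 [stuck-at-1].
So the outputs are Y1=0, Y2=1. (Without the fault they would be Y1=0, Y2=0.)

Y1=0, Y2=1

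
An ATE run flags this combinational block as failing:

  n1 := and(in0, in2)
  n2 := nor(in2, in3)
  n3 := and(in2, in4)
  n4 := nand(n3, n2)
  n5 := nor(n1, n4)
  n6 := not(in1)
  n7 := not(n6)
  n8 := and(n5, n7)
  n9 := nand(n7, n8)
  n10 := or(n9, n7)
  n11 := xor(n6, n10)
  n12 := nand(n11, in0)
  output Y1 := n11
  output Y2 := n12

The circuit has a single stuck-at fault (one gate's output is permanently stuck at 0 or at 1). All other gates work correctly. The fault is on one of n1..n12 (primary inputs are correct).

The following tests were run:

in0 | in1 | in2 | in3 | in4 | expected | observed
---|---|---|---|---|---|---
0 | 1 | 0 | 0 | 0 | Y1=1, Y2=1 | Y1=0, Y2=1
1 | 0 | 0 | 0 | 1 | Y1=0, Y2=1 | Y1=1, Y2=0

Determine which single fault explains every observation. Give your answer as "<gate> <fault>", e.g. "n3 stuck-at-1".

n10 stuck-at-0

Fault-free values for test 1 (in0=0, in1=1, in2=0, in3=0, in4=0): n1=0, n2=1, n3=0, n4=1, n5=0, n6=0, n7=1, n8=0, n9=1, n10=1, n11=1, n12=1, giving Y1=1, Y2=1. Observed Y1=0, Y2=1.
Test 1: faults giving observed Y1=0, Y2=1 are {n6 stuck-at-1, n10 stuck-at-0, n11 stuck-at-0}.
Test 2 (in0=1, in1=0, in2=0, in3=0, in4=1): fault-free n1=0, n2=1, n3=0, n4=1, n5=0, n6=1, n7=0, n8=0, n9=1, n10=1, n11=0, n12=1 → Y1=0, Y2=1; observed Y1=1, Y2=0. Eliminates n6 stuck-at-1, n11 stuck-at-0.
Only n10 stuck-at-0 is consistent with every test.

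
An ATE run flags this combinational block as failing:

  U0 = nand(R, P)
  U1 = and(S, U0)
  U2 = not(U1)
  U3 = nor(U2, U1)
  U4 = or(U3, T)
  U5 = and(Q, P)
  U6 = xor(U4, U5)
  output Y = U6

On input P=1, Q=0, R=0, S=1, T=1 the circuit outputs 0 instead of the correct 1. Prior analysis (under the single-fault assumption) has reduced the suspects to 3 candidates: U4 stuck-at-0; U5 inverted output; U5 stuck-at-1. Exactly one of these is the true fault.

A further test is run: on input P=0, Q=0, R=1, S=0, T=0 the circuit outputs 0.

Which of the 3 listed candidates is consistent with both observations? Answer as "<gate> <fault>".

U4 stuck-at-0

Evaluate each candidate on input P=0, Q=0, R=1, S=0, T=0:
  U4 stuck-at-0: U0=1, U1=0, U2=1, U3=0, U4=0 [stuck-at-0], U5=0, U6=0 → 0 — matches
  U5 inverted output: U0=1, U1=0, U2=1, U3=0, U4=0, U5=1 [inverted output], U6=1 → 1 — eliminated
  U5 stuck-at-1: U0=1, U1=0, U2=1, U3=0, U4=0, U5=1 [stuck-at-1], U6=1 → 1 — eliminated
Only U4 stuck-at-0 reproduces the observed 0.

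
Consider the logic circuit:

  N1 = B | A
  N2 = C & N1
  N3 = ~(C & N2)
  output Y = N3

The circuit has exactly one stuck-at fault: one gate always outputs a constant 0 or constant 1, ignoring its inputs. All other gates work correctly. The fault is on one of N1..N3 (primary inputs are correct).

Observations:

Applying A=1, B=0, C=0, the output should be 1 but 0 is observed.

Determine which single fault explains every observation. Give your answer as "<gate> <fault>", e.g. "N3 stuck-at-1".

Fault-free values for test 1 (A=1, B=0, C=0): N1=1, N2=0, N3=1, giving Y=1. Observed 0.
Test 1: faults giving observed 0 are {N3 stuck-at-0}.
Only N3 stuck-at-0 is consistent with every test.

N3 stuck-at-0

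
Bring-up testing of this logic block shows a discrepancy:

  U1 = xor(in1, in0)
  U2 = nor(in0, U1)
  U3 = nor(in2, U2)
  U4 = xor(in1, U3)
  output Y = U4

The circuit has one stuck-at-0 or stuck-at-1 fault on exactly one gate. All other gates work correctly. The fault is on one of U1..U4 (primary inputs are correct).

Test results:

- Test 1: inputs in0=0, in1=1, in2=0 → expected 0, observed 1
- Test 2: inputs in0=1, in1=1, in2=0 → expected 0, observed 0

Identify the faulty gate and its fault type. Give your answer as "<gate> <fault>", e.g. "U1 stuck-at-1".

U1 stuck-at-0

Fault-free values for test 1 (in0=0, in1=1, in2=0): U1=1, U2=0, U3=1, U4=0, giving Y=0. Observed 1.
Test 1: faults giving observed 1 are {U1 stuck-at-0, U2 stuck-at-1, U3 stuck-at-0, U4 stuck-at-1}.
Test 2 (in0=1, in1=1, in2=0): fault-free U1=0, U2=0, U3=1, U4=0 → 0; observed 0. Eliminates U2 stuck-at-1, U3 stuck-at-0, U4 stuck-at-1.
Only U1 stuck-at-0 is consistent with every test.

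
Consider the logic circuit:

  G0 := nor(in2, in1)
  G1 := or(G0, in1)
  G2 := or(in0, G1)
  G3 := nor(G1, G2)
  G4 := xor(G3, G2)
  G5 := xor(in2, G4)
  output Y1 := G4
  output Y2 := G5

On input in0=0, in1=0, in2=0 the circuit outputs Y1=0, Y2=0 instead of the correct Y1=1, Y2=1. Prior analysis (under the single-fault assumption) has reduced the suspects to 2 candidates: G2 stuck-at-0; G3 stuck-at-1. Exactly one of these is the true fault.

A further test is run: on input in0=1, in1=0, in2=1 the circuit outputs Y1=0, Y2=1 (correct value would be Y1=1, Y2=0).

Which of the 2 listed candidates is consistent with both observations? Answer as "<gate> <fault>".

Evaluate each candidate on input in0=1, in1=0, in2=1:
  G2 stuck-at-0: G0=0, G1=0, G2=0 [stuck-at-0], G3=1, G4=1, G5=0 → Y1=1, Y2=0 — eliminated
  G3 stuck-at-1: G0=0, G1=0, G2=1, G3=1 [stuck-at-1], G4=0, G5=1 → Y1=0, Y2=1 — matches
Only G3 stuck-at-1 reproduces the observed Y1=0, Y2=1.

G3 stuck-at-1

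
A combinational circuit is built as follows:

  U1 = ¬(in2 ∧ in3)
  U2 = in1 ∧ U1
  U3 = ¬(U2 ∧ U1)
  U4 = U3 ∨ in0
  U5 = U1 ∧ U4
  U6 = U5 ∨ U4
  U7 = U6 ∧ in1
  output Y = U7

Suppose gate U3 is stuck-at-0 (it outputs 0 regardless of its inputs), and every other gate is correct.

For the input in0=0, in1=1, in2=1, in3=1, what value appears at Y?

Propagate with U3 forced: U1=0, U2=0, U3=0 [stuck-at-0], U4=0, U5=0, U6=0, U7=0.
So Y = 0. (Without the fault it would be 1.)

0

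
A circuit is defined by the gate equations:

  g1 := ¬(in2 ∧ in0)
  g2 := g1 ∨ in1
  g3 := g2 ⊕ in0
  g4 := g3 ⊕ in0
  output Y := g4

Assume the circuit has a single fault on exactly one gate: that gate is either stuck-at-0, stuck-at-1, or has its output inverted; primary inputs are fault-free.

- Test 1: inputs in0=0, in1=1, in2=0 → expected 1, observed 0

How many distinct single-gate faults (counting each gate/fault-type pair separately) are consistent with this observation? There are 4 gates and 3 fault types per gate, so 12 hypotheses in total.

Fault-free: g1=1, g2=1, g3=1, g4=1 → 1. Observed 0.
  g1 stuck-at-0: output 1 ✗
  g1 stuck-at-1: output 1 ✗
  g1 inverted output: output 1 ✗
  g2 stuck-at-0: output 0 ✓
  g2 stuck-at-1: output 1 ✗
  g2 inverted output: output 0 ✓
  g3 stuck-at-0: output 0 ✓
  g3 stuck-at-1: output 1 ✗
  g3 inverted output: output 0 ✓
  g4 stuck-at-0: output 0 ✓
  g4 stuck-at-1: output 1 ✗
  g4 inverted output: output 0 ✓
Consistent faults: {g2 stuck-at-0, g2 inverted output, g3 stuck-at-0, g3 inverted output, g4 stuck-at-0, g4 inverted output} — 6 in all.

6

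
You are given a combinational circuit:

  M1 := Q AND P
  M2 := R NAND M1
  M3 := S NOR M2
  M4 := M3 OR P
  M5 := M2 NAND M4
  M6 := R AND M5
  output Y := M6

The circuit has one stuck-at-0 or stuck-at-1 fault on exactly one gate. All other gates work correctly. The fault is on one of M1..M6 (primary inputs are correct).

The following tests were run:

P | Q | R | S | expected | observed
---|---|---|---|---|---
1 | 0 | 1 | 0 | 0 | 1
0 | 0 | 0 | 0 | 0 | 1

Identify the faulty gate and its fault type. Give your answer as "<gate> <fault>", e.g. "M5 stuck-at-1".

Fault-free values for test 1 (P=1, Q=0, R=1, S=0): M1=0, M2=1, M3=0, M4=1, M5=0, M6=0, giving Y=0. Observed 1.
Test 1: faults giving observed 1 are {M1 stuck-at-1, M2 stuck-at-0, M4 stuck-at-0, M5 stuck-at-1, M6 stuck-at-1}.
Test 2 (P=0, Q=0, R=0, S=0): fault-free M1=0, M2=1, M3=0, M4=0, M5=1, M6=0 → 0; observed 1. Eliminates M1 stuck-at-1, M2 stuck-at-0, M4 stuck-at-0, M5 stuck-at-1.
Only M6 stuck-at-1 is consistent with every test.

M6 stuck-at-1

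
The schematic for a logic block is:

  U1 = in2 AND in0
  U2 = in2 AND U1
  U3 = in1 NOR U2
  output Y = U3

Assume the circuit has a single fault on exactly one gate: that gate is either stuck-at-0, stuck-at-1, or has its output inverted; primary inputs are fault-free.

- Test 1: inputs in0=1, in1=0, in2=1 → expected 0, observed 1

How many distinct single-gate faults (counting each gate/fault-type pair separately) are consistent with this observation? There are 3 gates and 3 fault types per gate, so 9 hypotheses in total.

6

Fault-free: U1=1, U2=1, U3=0 → 0. Observed 1.
  U1 stuck-at-0: output 1 ✓
  U1 stuck-at-1: output 0 ✗
  U1 inverted output: output 1 ✓
  U2 stuck-at-0: output 1 ✓
  U2 stuck-at-1: output 0 ✗
  U2 inverted output: output 1 ✓
  U3 stuck-at-0: output 0 ✗
  U3 stuck-at-1: output 1 ✓
  U3 inverted output: output 1 ✓
Consistent faults: {U1 stuck-at-0, U1 inverted output, U2 stuck-at-0, U2 inverted output, U3 stuck-at-1, U3 inverted output} — 6 in all.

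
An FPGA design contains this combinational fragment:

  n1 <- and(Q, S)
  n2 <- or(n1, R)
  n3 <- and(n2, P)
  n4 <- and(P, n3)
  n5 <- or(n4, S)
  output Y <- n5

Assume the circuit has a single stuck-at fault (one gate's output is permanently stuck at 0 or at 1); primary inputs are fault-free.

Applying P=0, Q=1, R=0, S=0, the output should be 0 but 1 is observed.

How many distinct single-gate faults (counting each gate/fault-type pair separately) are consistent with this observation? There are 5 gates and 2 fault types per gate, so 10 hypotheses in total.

2

Fault-free: n1=0, n2=0, n3=0, n4=0, n5=0 → 0. Observed 1.
  n1 stuck-at-0: output 0 ✗
  n1 stuck-at-1: output 0 ✗
  n2 stuck-at-0: output 0 ✗
  n2 stuck-at-1: output 0 ✗
  n3 stuck-at-0: output 0 ✗
  n3 stuck-at-1: output 0 ✗
  n4 stuck-at-0: output 0 ✗
  n4 stuck-at-1: output 1 ✓
  n5 stuck-at-0: output 0 ✗
  n5 stuck-at-1: output 1 ✓
Consistent faults: {n4 stuck-at-1, n5 stuck-at-1} — 2 in all.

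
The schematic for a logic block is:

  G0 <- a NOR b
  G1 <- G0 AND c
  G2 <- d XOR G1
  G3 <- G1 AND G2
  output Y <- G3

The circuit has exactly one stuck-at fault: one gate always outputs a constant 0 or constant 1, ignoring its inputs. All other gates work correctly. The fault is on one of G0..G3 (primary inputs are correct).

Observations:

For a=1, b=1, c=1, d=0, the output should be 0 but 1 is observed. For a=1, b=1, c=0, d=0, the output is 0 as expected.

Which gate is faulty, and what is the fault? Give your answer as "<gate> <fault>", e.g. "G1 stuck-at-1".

G0 stuck-at-1

Fault-free values for test 1 (a=1, b=1, c=1, d=0): G0=0, G1=0, G2=0, G3=0, giving Y=0. Observed 1.
Test 1: faults giving observed 1 are {G0 stuck-at-1, G1 stuck-at-1, G3 stuck-at-1}.
Test 2 (a=1, b=1, c=0, d=0): fault-free G0=0, G1=0, G2=0, G3=0 → 0; observed 0. Eliminates G1 stuck-at-1, G3 stuck-at-1.
Only G0 stuck-at-1 is consistent with every test.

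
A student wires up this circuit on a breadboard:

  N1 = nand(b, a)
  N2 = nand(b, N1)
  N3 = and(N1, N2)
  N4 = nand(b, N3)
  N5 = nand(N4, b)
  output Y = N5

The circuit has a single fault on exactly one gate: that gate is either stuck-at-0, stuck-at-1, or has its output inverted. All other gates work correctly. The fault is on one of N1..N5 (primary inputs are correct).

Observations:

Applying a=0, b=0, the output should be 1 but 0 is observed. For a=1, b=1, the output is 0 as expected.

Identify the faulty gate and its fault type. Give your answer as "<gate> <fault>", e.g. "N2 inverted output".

N5 stuck-at-0

Fault-free values for test 1 (a=0, b=0): N1=1, N2=1, N3=1, N4=1, N5=1, giving Y=1. Observed 0.
Test 1: faults giving observed 0 are {N5 stuck-at-0, N5 inverted output}.
Test 2 (a=1, b=1): fault-free N1=0, N2=1, N3=0, N4=1, N5=0 → 0; observed 0. Eliminates N5 inverted output.
Only N5 stuck-at-0 is consistent with every test.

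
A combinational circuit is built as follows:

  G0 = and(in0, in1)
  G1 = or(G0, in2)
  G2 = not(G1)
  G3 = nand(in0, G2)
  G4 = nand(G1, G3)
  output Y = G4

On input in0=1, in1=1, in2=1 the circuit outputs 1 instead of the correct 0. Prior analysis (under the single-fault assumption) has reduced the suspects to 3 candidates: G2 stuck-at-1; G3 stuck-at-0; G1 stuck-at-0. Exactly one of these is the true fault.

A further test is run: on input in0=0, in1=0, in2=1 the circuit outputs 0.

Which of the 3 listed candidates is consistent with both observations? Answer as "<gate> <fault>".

Evaluate each candidate on input in0=0, in1=0, in2=1:
  G2 stuck-at-1: G0=0, G1=1, G2=1 [stuck-at-1], G3=1, G4=0 → 0 — matches
  G3 stuck-at-0: G0=0, G1=1, G2=0, G3=0 [stuck-at-0], G4=1 → 1 — eliminated
  G1 stuck-at-0: G0=0, G1=0 [stuck-at-0], G2=1, G3=1, G4=1 → 1 — eliminated
Only G2 stuck-at-1 reproduces the observed 0.

G2 stuck-at-1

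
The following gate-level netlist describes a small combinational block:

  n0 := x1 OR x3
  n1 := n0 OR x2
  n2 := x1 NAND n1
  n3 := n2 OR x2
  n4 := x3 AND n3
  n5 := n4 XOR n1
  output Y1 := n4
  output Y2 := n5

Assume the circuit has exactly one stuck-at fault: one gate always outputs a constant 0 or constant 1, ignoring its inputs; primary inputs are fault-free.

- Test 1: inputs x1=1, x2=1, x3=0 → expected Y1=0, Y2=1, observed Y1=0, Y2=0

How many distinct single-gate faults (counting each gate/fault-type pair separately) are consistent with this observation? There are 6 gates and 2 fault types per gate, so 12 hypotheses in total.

Fault-free: n0=1, n1=1, n2=0, n3=1, n4=0, n5=1 → Y1=0, Y2=1. Observed Y1=0, Y2=0.
  n0 stuck-at-0: output Y1=0, Y2=1 ✗
  n0 stuck-at-1: output Y1=0, Y2=1 ✗
  n1 stuck-at-0: output Y1=0, Y2=0 ✓
  n1 stuck-at-1: output Y1=0, Y2=1 ✗
  n2 stuck-at-0: output Y1=0, Y2=1 ✗
  n2 stuck-at-1: output Y1=0, Y2=1 ✗
  n3 stuck-at-0: output Y1=0, Y2=1 ✗
  n3 stuck-at-1: output Y1=0, Y2=1 ✗
  n4 stuck-at-0: output Y1=0, Y2=1 ✗
  n4 stuck-at-1: output Y1=1, Y2=0 ✗
  n5 stuck-at-0: output Y1=0, Y2=0 ✓
  n5 stuck-at-1: output Y1=0, Y2=1 ✗
Consistent faults: {n1 stuck-at-0, n5 stuck-at-0} — 2 in all.

2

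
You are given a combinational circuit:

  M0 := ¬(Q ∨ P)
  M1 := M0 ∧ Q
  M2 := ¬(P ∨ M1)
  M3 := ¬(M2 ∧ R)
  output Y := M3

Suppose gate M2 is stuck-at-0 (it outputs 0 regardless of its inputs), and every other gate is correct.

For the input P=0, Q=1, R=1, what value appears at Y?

Propagate with M2 forced: M0=0, M1=0, M2=0 [stuck-at-0], M3=1.
So Y = 1. (Without the fault it would be 0.)

1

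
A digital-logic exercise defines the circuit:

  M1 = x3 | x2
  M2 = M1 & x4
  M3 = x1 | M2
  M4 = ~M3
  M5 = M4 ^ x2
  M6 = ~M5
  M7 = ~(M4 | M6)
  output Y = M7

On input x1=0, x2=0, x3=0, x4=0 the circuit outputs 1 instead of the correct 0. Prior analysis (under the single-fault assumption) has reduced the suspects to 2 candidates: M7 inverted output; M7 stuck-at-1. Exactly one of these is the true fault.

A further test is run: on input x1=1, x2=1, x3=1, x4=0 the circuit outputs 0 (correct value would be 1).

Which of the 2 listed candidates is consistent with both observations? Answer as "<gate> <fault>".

Evaluate each candidate on input x1=1, x2=1, x3=1, x4=0:
  M7 inverted output: M1=1, M2=0, M3=1, M4=0, M5=1, M6=0, M7=0 [inverted output] → 0 — matches
  M7 stuck-at-1: M1=1, M2=0, M3=1, M4=0, M5=1, M6=0, M7=1 [stuck-at-1] → 1 — eliminated
Only M7 inverted output reproduces the observed 0.

M7 inverted output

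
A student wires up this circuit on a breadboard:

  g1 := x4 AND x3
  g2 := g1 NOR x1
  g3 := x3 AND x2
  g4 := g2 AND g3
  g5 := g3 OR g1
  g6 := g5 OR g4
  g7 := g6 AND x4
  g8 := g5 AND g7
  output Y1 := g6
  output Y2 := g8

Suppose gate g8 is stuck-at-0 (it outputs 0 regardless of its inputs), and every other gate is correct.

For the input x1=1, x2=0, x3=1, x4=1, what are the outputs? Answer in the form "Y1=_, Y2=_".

Y1=1, Y2=0

Propagate with g8 forced: g1=1, g2=0, g3=0, g4=0, g5=1, g6=1, g7=1, g8=0 [stuck-at-0].
So the outputs are Y1=1, Y2=0. (Without the fault they would be Y1=1, Y2=1.)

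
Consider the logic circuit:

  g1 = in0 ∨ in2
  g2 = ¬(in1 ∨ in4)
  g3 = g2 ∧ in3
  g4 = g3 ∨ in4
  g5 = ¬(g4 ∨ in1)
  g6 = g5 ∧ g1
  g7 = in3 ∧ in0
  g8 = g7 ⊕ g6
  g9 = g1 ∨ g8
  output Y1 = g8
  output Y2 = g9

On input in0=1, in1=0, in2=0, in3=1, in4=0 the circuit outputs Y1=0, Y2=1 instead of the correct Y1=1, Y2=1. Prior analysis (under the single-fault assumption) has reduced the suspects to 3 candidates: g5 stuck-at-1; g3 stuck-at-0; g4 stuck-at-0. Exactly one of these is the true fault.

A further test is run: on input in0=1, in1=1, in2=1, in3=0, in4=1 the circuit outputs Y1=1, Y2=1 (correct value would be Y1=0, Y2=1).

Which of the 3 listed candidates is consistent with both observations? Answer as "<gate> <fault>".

g5 stuck-at-1

Evaluate each candidate on input in0=1, in1=1, in2=1, in3=0, in4=1:
  g5 stuck-at-1: g1=1, g2=0, g3=0, g4=1, g5=1 [stuck-at-1], g6=1, g7=0, g8=1, g9=1 → Y1=1, Y2=1 — matches
  g3 stuck-at-0: g1=1, g2=0, g3=0 [stuck-at-0], g4=1, g5=0, g6=0, g7=0, g8=0, g9=1 → Y1=0, Y2=1 — eliminated
  g4 stuck-at-0: g1=1, g2=0, g3=0, g4=0 [stuck-at-0], g5=0, g6=0, g7=0, g8=0, g9=1 → Y1=0, Y2=1 — eliminated
Only g5 stuck-at-1 reproduces the observed Y1=1, Y2=1.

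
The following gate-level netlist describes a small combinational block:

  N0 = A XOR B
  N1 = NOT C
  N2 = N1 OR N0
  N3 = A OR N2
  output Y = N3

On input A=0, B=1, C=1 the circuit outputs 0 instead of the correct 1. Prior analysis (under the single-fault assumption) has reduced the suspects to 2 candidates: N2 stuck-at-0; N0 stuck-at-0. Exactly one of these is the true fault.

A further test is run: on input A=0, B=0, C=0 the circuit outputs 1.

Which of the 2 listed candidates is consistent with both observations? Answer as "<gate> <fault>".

N0 stuck-at-0

Evaluate each candidate on input A=0, B=0, C=0:
  N2 stuck-at-0: N0=0, N1=1, N2=0 [stuck-at-0], N3=0 → 0 — eliminated
  N0 stuck-at-0: N0=0 [stuck-at-0], N1=1, N2=1, N3=1 → 1 — matches
Only N0 stuck-at-0 reproduces the observed 1.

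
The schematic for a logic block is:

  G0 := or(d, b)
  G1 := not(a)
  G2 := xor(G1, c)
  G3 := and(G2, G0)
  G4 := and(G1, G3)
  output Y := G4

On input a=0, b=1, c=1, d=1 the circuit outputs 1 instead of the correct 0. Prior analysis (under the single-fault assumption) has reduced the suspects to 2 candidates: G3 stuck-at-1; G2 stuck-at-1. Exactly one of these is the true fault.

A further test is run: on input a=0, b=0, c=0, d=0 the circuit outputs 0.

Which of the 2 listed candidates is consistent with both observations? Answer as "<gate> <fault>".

G2 stuck-at-1

Evaluate each candidate on input a=0, b=0, c=0, d=0:
  G3 stuck-at-1: G0=0, G1=1, G2=1, G3=1 [stuck-at-1], G4=1 → 1 — eliminated
  G2 stuck-at-1: G0=0, G1=1, G2=1 [stuck-at-1], G3=0, G4=0 → 0 — matches
Only G2 stuck-at-1 reproduces the observed 0.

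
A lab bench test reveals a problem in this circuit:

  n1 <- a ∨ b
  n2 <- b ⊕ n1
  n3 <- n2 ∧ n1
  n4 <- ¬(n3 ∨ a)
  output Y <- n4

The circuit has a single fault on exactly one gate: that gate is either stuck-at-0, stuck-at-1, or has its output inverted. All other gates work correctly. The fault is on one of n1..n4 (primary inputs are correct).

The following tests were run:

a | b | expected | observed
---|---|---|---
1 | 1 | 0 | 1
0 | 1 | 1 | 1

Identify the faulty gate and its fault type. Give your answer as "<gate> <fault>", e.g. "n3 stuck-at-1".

Fault-free values for test 1 (a=1, b=1): n1=1, n2=0, n3=0, n4=0, giving Y=0. Observed 1.
Test 1: faults giving observed 1 are {n4 stuck-at-1, n4 inverted output}.
Test 2 (a=0, b=1): fault-free n1=1, n2=0, n3=0, n4=1 → 1; observed 1. Eliminates n4 inverted output.
Only n4 stuck-at-1 is consistent with every test.

n4 stuck-at-1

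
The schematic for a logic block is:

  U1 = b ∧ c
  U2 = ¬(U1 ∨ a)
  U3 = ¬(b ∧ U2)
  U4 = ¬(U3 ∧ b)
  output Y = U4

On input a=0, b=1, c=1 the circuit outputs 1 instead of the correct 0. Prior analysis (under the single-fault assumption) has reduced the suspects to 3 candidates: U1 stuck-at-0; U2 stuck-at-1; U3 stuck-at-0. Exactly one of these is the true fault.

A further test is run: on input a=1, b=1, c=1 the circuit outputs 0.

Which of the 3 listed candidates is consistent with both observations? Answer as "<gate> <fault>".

Evaluate each candidate on input a=1, b=1, c=1:
  U1 stuck-at-0: U1=0 [stuck-at-0], U2=0, U3=1, U4=0 → 0 — matches
  U2 stuck-at-1: U1=1, U2=1 [stuck-at-1], U3=0, U4=1 → 1 — eliminated
  U3 stuck-at-0: U1=1, U2=0, U3=0 [stuck-at-0], U4=1 → 1 — eliminated
Only U1 stuck-at-0 reproduces the observed 0.

U1 stuck-at-0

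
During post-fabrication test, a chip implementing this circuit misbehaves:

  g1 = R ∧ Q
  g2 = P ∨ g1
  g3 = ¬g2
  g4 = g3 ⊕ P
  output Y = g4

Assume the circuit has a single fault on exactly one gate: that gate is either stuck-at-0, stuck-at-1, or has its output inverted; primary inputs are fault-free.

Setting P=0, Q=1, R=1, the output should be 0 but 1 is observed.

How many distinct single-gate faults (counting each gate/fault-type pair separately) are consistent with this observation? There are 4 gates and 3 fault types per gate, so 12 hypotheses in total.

8

Fault-free: g1=1, g2=1, g3=0, g4=0 → 0. Observed 1.
  g1 stuck-at-0: output 1 ✓
  g1 stuck-at-1: output 0 ✗
  g1 inverted output: output 1 ✓
  g2 stuck-at-0: output 1 ✓
  g2 stuck-at-1: output 0 ✗
  g2 inverted output: output 1 ✓
  g3 stuck-at-0: output 0 ✗
  g3 stuck-at-1: output 1 ✓
  g3 inverted output: output 1 ✓
  g4 stuck-at-0: output 0 ✗
  g4 stuck-at-1: output 1 ✓
  g4 inverted output: output 1 ✓
Consistent faults: {g1 stuck-at-0, g1 inverted output, g2 stuck-at-0, g2 inverted output, g3 stuck-at-1, g3 inverted output, g4 stuck-at-1, g4 inverted output} — 8 in all.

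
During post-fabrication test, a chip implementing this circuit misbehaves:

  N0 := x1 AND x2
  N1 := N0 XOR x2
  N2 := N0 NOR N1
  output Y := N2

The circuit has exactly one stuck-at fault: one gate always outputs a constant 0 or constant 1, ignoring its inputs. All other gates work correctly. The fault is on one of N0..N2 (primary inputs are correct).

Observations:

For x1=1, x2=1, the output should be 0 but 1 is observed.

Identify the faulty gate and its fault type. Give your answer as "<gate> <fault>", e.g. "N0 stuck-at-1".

Fault-free values for test 1 (x1=1, x2=1): N0=1, N1=0, N2=0, giving Y=0. Observed 1.
Test 1: faults giving observed 1 are {N2 stuck-at-1}.
Only N2 stuck-at-1 is consistent with every test.

N2 stuck-at-1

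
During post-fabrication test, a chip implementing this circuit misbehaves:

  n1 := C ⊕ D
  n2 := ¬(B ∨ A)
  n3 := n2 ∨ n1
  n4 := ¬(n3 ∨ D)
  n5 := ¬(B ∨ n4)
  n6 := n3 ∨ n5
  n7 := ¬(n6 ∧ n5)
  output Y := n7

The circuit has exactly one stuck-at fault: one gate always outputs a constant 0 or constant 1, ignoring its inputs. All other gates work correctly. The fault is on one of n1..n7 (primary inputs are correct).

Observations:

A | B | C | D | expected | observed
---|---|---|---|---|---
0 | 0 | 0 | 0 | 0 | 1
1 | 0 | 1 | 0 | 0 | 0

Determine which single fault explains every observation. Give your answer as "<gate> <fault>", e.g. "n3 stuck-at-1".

Fault-free values for test 1 (A=0, B=0, C=0, D=0): n1=0, n2=1, n3=1, n4=0, n5=1, n6=1, n7=0, giving Y=0. Observed 1.
Test 1: faults giving observed 1 are {n2 stuck-at-0, n3 stuck-at-0, n4 stuck-at-1, n5 stuck-at-0, n6 stuck-at-0, n7 stuck-at-1}.
Test 2 (A=1, B=0, C=1, D=0): fault-free n1=1, n2=0, n3=1, n4=0, n5=1, n6=1, n7=0 → 0; observed 0. Eliminates n3 stuck-at-0, n4 stuck-at-1, n5 stuck-at-0, n6 stuck-at-0, n7 stuck-at-1.
Only n2 stuck-at-0 is consistent with every test.

n2 stuck-at-0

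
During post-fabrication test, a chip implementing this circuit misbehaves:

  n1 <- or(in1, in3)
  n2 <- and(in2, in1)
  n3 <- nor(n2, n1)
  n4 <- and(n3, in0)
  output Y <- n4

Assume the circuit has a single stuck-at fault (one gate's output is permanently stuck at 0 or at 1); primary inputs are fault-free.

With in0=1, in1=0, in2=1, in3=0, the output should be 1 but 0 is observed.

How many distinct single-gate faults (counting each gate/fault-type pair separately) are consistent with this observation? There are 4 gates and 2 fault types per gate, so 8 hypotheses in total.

4

Fault-free: n1=0, n2=0, n3=1, n4=1 → 1. Observed 0.
  n1 stuck-at-0: output 1 ✗
  n1 stuck-at-1: output 0 ✓
  n2 stuck-at-0: output 1 ✗
  n2 stuck-at-1: output 0 ✓
  n3 stuck-at-0: output 0 ✓
  n3 stuck-at-1: output 1 ✗
  n4 stuck-at-0: output 0 ✓
  n4 stuck-at-1: output 1 ✗
Consistent faults: {n1 stuck-at-1, n2 stuck-at-1, n3 stuck-at-0, n4 stuck-at-0} — 4 in all.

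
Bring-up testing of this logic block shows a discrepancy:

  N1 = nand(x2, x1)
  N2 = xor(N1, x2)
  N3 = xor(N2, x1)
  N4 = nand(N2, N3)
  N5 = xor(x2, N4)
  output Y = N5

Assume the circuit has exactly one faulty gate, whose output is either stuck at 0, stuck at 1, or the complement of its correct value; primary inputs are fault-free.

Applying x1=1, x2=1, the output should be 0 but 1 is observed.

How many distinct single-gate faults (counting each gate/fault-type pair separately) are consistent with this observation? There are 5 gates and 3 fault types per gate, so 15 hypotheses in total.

Fault-free: N1=0, N2=1, N3=0, N4=1, N5=0 → 0. Observed 1.
  N1: none of the 3 fault types match ✗
  N2: none of the 3 fault types match ✗
  N3: stuck-at-1, inverted output ✓; others ✗
  N4: stuck-at-0, inverted output ✓; others ✗
  N5: stuck-at-1, inverted output ✓; others ✗
Consistent faults: {N3 stuck-at-1, N3 inverted output, N4 stuck-at-0, N4 inverted output, N5 stuck-at-1, N5 inverted output} — 6 in all.

6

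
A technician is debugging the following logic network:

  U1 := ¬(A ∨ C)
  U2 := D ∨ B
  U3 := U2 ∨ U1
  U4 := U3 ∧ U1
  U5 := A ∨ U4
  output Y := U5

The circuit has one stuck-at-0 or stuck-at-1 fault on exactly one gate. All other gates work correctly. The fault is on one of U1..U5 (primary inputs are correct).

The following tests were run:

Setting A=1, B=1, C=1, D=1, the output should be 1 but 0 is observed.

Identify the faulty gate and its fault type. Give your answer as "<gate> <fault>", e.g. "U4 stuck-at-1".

U5 stuck-at-0

Fault-free values for test 1 (A=1, B=1, C=1, D=1): U1=0, U2=1, U3=1, U4=0, U5=1, giving Y=1. Observed 0.
Test 1: faults giving observed 0 are {U5 stuck-at-0}.
Only U5 stuck-at-0 is consistent with every test.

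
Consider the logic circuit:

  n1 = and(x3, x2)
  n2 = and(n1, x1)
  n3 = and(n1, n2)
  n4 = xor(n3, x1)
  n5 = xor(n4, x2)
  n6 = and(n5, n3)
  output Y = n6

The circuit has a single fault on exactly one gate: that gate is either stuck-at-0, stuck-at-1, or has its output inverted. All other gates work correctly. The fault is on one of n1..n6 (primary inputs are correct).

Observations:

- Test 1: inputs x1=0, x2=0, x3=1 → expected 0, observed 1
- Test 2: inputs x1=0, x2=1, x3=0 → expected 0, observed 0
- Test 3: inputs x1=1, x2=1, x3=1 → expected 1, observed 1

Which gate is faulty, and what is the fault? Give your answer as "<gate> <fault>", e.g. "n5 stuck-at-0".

n3 stuck-at-1

Fault-free values for test 1 (x1=0, x2=0, x3=1): n1=0, n2=0, n3=0, n4=0, n5=0, n6=0, giving Y=0. Observed 1.
Test 1: faults giving observed 1 are {n3 stuck-at-1, n3 inverted output, n6 stuck-at-1, n6 inverted output}.
Test 2 (x1=0, x2=1, x3=0): fault-free n1=0, n2=0, n3=0, n4=0, n5=1, n6=0 → 0; observed 0. Eliminates n6 stuck-at-1, n6 inverted output.
Test 3 (x1=1, x2=1, x3=1): fault-free n1=1, n2=1, n3=1, n4=0, n5=1, n6=1 → 1; observed 1. Eliminates n3 inverted output.
Only n3 stuck-at-1 is consistent with every test.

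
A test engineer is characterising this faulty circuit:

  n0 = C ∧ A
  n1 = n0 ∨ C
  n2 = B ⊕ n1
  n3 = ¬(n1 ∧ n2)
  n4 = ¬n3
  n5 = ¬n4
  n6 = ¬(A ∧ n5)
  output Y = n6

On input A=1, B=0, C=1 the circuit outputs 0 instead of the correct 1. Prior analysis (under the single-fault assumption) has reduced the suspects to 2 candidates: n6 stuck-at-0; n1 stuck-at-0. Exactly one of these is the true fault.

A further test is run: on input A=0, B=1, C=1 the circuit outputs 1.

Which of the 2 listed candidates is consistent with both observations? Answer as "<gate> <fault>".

Evaluate each candidate on input A=0, B=1, C=1:
  n6 stuck-at-0: n0=0, n1=1, n2=0, n3=1, n4=0, n5=1, n6=0 [stuck-at-0] → 0 — eliminated
  n1 stuck-at-0: n0=0, n1=0 [stuck-at-0], n2=1, n3=1, n4=0, n5=1, n6=1 → 1 — matches
Only n1 stuck-at-0 reproduces the observed 1.

n1 stuck-at-0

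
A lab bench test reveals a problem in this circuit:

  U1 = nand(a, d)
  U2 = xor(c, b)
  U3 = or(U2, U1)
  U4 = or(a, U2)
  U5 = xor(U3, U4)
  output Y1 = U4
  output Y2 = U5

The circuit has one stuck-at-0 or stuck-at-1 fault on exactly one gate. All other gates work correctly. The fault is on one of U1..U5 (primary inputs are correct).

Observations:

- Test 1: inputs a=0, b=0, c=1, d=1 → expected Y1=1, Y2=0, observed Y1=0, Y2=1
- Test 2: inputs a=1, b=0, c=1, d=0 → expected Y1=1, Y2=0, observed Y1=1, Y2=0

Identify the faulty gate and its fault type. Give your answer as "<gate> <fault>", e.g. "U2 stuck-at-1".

Fault-free values for test 1 (a=0, b=0, c=1, d=1): U1=1, U2=1, U3=1, U4=1, U5=0, giving Y1=1, Y2=0. Observed Y1=0, Y2=1.
Test 1: faults giving observed Y1=0, Y2=1 are {U2 stuck-at-0, U4 stuck-at-0}.
Test 2 (a=1, b=0, c=1, d=0): fault-free U1=1, U2=1, U3=1, U4=1, U5=0 → Y1=1, Y2=0; observed Y1=1, Y2=0. Eliminates U4 stuck-at-0.
Only U2 stuck-at-0 is consistent with every test.

U2 stuck-at-0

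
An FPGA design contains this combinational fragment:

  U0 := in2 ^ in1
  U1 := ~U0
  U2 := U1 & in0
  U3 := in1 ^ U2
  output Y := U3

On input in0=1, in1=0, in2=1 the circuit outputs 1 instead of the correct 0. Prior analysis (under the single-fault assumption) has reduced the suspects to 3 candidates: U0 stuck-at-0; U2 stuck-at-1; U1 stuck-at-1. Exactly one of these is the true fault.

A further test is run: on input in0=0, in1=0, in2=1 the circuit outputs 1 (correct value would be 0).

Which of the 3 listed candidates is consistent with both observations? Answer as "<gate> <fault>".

U2 stuck-at-1

Evaluate each candidate on input in0=0, in1=0, in2=1:
  U0 stuck-at-0: U0=0 [stuck-at-0], U1=1, U2=0, U3=0 → 0 — eliminated
  U2 stuck-at-1: U0=1, U1=0, U2=1 [stuck-at-1], U3=1 → 1 — matches
  U1 stuck-at-1: U0=1, U1=1 [stuck-at-1], U2=0, U3=0 → 0 — eliminated
Only U2 stuck-at-1 reproduces the observed 1.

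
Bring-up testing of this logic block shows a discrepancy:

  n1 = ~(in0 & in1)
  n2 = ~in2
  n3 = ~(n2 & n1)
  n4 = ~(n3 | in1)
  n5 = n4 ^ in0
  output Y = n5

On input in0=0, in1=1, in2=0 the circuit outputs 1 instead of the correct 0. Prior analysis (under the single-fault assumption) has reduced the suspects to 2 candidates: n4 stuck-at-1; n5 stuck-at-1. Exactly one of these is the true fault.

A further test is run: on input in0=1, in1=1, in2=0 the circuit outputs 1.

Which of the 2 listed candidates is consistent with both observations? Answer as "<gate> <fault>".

n5 stuck-at-1

Evaluate each candidate on input in0=1, in1=1, in2=0:
  n4 stuck-at-1: n1=0, n2=1, n3=1, n4=1 [stuck-at-1], n5=0 → 0 — eliminated
  n5 stuck-at-1: n1=0, n2=1, n3=1, n4=0, n5=1 [stuck-at-1] → 1 — matches
Only n5 stuck-at-1 reproduces the observed 1.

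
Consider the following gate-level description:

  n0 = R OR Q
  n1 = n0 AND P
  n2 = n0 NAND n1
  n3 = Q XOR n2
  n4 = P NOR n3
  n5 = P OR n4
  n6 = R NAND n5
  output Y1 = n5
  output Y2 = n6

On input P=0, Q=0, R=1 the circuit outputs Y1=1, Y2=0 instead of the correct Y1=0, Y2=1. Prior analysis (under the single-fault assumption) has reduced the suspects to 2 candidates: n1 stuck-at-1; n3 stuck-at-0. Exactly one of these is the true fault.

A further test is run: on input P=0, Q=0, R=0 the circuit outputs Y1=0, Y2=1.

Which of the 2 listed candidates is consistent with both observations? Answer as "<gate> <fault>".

Evaluate each candidate on input P=0, Q=0, R=0:
  n1 stuck-at-1: n0=0, n1=1 [stuck-at-1], n2=1, n3=1, n4=0, n5=0, n6=1 → Y1=0, Y2=1 — matches
  n3 stuck-at-0: n0=0, n1=0, n2=1, n3=0 [stuck-at-0], n4=1, n5=1, n6=1 → Y1=1, Y2=1 — eliminated
Only n1 stuck-at-1 reproduces the observed Y1=0, Y2=1.

n1 stuck-at-1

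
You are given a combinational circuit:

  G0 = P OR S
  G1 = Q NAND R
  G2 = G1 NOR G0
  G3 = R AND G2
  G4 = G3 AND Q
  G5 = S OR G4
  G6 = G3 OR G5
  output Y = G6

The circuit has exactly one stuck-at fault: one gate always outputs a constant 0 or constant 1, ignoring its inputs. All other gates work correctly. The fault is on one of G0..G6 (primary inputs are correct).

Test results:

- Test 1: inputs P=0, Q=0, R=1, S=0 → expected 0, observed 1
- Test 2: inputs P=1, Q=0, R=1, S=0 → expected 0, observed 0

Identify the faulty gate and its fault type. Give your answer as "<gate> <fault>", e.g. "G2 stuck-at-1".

Fault-free values for test 1 (P=0, Q=0, R=1, S=0): G0=0, G1=1, G2=0, G3=0, G4=0, G5=0, G6=0, giving Y=0. Observed 1.
Test 1: faults giving observed 1 are {G1 stuck-at-0, G2 stuck-at-1, G3 stuck-at-1, G4 stuck-at-1, G5 stuck-at-1, G6 stuck-at-1}.
Test 2 (P=1, Q=0, R=1, S=0): fault-free G0=1, G1=1, G2=0, G3=0, G4=0, G5=0, G6=0 → 0; observed 0. Eliminates G2 stuck-at-1, G3 stuck-at-1, G4 stuck-at-1, G5 stuck-at-1, G6 stuck-at-1.
Only G1 stuck-at-0 is consistent with every test.

G1 stuck-at-0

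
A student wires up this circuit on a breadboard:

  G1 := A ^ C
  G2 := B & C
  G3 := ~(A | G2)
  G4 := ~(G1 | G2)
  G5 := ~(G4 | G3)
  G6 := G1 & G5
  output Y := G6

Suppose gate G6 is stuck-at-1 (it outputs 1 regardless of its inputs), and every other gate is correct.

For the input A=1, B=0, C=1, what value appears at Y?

Propagate with G6 forced: G1=0, G2=0, G3=0, G4=1, G5=0, G6=1 [stuck-at-1].
So Y = 1. (Without the fault it would be 0.)

1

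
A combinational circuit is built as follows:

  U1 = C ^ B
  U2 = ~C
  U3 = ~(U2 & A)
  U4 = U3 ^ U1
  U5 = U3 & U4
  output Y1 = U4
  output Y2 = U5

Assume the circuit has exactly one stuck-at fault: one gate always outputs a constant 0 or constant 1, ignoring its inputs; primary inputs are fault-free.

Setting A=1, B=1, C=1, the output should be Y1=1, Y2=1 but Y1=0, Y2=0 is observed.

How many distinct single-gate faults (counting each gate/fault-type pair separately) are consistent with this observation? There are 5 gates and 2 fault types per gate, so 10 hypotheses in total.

4

Fault-free: U1=0, U2=0, U3=1, U4=1, U5=1 → Y1=1, Y2=1. Observed Y1=0, Y2=0.
  U1 stuck-at-0: output Y1=1, Y2=1 ✗
  U1 stuck-at-1: output Y1=0, Y2=0 ✓
  U2 stuck-at-0: output Y1=1, Y2=1 ✗
  U2 stuck-at-1: output Y1=0, Y2=0 ✓
  U3 stuck-at-0: output Y1=0, Y2=0 ✓
  U3 stuck-at-1: output Y1=1, Y2=1 ✗
  U4 stuck-at-0: output Y1=0, Y2=0 ✓
  U4 stuck-at-1: output Y1=1, Y2=1 ✗
  U5 stuck-at-0: output Y1=1, Y2=0 ✗
  U5 stuck-at-1: output Y1=1, Y2=1 ✗
Consistent faults: {U1 stuck-at-1, U2 stuck-at-1, U3 stuck-at-0, U4 stuck-at-0} — 4 in all.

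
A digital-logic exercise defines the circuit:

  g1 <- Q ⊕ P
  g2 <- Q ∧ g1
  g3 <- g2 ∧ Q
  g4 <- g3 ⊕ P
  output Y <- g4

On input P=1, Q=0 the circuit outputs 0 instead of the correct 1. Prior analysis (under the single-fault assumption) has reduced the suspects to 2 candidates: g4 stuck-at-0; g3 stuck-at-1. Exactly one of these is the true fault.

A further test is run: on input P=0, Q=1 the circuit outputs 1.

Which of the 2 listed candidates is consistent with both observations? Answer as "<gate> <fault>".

Evaluate each candidate on input P=0, Q=1:
  g4 stuck-at-0: g1=1, g2=1, g3=1, g4=0 [stuck-at-0] → 0 — eliminated
  g3 stuck-at-1: g1=1, g2=1, g3=1 [stuck-at-1], g4=1 → 1 — matches
Only g3 stuck-at-1 reproduces the observed 1.

g3 stuck-at-1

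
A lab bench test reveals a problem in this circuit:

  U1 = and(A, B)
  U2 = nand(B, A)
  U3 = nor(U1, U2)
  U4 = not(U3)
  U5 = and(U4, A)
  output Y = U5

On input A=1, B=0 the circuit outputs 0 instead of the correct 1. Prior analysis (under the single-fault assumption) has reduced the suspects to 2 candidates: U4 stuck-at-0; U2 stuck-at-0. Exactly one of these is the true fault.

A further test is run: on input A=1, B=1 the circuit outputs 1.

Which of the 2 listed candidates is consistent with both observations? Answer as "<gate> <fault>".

Evaluate each candidate on input A=1, B=1:
  U4 stuck-at-0: U1=1, U2=0, U3=0, U4=0 [stuck-at-0], U5=0 → 0 — eliminated
  U2 stuck-at-0: U1=1, U2=0 [stuck-at-0], U3=0, U4=1, U5=1 → 1 — matches
Only U2 stuck-at-0 reproduces the observed 1.

U2 stuck-at-0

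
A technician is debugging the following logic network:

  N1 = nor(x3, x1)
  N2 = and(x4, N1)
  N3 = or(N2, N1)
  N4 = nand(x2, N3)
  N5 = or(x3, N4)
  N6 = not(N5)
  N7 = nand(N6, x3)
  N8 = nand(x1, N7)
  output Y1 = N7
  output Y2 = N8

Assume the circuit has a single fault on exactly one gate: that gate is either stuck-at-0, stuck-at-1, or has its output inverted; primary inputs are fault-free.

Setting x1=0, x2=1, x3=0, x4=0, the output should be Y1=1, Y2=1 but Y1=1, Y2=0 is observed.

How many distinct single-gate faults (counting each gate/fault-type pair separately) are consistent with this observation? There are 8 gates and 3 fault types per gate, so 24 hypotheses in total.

Fault-free: N1=1, N2=0, N3=1, N4=0, N5=0, N6=1, N7=1, N8=1 → Y1=1, Y2=1. Observed Y1=1, Y2=0.
  N1: none of the 3 fault types match ✗
  N2: none of the 3 fault types match ✗
  N3: none of the 3 fault types match ✗
  N4: none of the 3 fault types match ✗
  N5: none of the 3 fault types match ✗
  N6: none of the 3 fault types match ✗
  N7: none of the 3 fault types match ✗
  N8: stuck-at-0, inverted output ✓; others ✗
Consistent faults: {N8 stuck-at-0, N8 inverted output} — 2 in all.

2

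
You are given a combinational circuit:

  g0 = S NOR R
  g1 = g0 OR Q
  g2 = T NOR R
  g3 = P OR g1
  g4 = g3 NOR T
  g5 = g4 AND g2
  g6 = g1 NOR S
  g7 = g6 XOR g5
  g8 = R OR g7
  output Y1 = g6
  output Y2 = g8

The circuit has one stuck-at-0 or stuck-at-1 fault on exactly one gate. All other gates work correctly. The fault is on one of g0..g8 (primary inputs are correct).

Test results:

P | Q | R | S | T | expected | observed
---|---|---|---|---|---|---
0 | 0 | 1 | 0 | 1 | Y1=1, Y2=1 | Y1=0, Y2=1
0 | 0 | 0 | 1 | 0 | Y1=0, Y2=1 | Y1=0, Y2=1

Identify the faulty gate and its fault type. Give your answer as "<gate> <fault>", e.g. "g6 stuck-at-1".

g6 stuck-at-0

Fault-free values for test 1 (P=0, Q=0, R=1, S=0, T=1): g0=0, g1=0, g2=0, g3=0, g4=0, g5=0, g6=1, g7=1, g8=1, giving Y1=1, Y2=1. Observed Y1=0, Y2=1.
Test 1: faults giving observed Y1=0, Y2=1 are {g0 stuck-at-1, g1 stuck-at-1, g6 stuck-at-0}.
Test 2 (P=0, Q=0, R=0, S=1, T=0): fault-free g0=0, g1=0, g2=1, g3=0, g4=1, g5=1, g6=0, g7=1, g8=1 → Y1=0, Y2=1; observed Y1=0, Y2=1. Eliminates g0 stuck-at-1, g1 stuck-at-1.
Only g6 stuck-at-0 is consistent with every test.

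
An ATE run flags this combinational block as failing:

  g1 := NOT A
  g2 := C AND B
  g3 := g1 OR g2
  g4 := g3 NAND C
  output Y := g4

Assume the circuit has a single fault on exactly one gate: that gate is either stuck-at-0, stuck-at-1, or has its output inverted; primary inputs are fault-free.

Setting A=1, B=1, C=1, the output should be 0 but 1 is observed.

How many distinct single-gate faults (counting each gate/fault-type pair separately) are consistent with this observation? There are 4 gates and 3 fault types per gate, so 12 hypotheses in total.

6

Fault-free: g1=0, g2=1, g3=1, g4=0 → 0. Observed 1.
  g1 stuck-at-0: output 0 ✗
  g1 stuck-at-1: output 0 ✗
  g1 inverted output: output 0 ✗
  g2 stuck-at-0: output 1 ✓
  g2 stuck-at-1: output 0 ✗
  g2 inverted output: output 1 ✓
  g3 stuck-at-0: output 1 ✓
  g3 stuck-at-1: output 0 ✗
  g3 inverted output: output 1 ✓
  g4 stuck-at-0: output 0 ✗
  g4 stuck-at-1: output 1 ✓
  g4 inverted output: output 1 ✓
Consistent faults: {g2 stuck-at-0, g2 inverted output, g3 stuck-at-0, g3 inverted output, g4 stuck-at-1, g4 inverted output} — 6 in all.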